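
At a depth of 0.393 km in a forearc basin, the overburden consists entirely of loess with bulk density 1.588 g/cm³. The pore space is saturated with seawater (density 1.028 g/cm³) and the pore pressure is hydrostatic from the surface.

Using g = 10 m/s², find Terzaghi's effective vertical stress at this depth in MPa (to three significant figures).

Overburden (lithostatic) stress σ_v:
loess: 1588 kg/m³ × 10 m/s² × 393 m = 6.241×10^6 Pa = 6.241 MPa
Pore pressure P_p = 1028 kg/m³ × 10 m/s² × 393 m = 4.040×10^6 Pa = 4.040 MPa
Effective stress σ' = σ_v − P_p = 6.241 − 4.040 = 2.2008 MPa

2.20 MPa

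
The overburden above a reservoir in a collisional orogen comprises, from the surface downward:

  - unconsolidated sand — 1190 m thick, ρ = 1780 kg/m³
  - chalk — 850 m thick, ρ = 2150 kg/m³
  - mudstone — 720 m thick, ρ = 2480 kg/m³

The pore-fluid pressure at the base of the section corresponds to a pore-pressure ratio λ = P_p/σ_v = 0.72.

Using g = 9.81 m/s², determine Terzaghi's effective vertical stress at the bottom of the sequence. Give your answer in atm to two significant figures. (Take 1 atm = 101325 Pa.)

Overburden (lithostatic) stress σ_v:
unconsolidated sand: 1780 kg/m³ × 9.81 m/s² × 1190 m = 2.078×10^7 Pa = 20.78 MPa
chalk: 2150 kg/m³ × 9.81 m/s² × 850 m = 1.793×10^7 Pa = 17.93 MPa
mudstone: 2480 kg/m³ × 9.81 m/s² × 720 m = 1.752×10^7 Pa = 17.52 MPa
Total = 20.78 + 17.93 + 17.52 = 56.224 MPa
Pore pressure P_p = λ·σ_v = 0.72 × 56.22 MPa = 40.48 MPa
Effective stress σ' = σ_v − P_p = 56.22 − 40.48 = 15.743 MPa = 155.37 atm

160 atm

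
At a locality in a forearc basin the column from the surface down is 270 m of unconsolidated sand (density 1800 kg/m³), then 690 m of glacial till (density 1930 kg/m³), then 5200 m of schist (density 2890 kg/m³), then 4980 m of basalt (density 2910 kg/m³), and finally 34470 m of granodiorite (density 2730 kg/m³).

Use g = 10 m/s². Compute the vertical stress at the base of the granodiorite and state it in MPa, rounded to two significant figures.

unconsolidated sand: 1800 kg/m³ × 10 m/s² × 270 m = 4.860×10^6 Pa = 4.860 MPa
glacial till: 1930 kg/m³ × 10 m/s² × 690 m = 1.332×10^7 Pa = 13.32 MPa
schist: 2890 kg/m³ × 10 m/s² × 5200 m = 1.503×10^8 Pa = 150.3 MPa
basalt: 2910 kg/m³ × 10 m/s² × 4980 m = 1.449×10^8 Pa = 144.9 MPa
granodiorite: 2730 kg/m³ × 10 m/s² × 34470 m = 9.410×10^8 Pa = 941.0 MPa
Total = 4.860 + 13.32 + 150.3 + 144.9 + 941.0 = 1254.4 MPa

1300 MPa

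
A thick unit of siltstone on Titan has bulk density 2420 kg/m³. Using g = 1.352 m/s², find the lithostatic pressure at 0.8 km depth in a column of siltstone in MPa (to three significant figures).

2.62 MPa

siltstone: 2420 kg/m³ × 1.352 m/s² × 800 m = 2.617×10^6 Pa = 2.617 MPa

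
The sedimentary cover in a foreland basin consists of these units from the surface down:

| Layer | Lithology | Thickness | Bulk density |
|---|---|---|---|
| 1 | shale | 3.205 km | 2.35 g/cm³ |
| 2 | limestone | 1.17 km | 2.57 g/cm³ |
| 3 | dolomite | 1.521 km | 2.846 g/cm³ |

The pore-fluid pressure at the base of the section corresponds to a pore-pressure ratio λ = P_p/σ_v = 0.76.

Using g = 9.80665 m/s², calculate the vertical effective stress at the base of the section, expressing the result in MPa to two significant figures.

Overburden (lithostatic) stress σ_v:
shale: 2350 kg/m³ × 9.80665 m/s² × 3205 m = 7.386×10^7 Pa = 73.86 MPa
limestone: 2570 kg/m³ × 9.80665 m/s² × 1170 m = 2.949×10^7 Pa = 29.49 MPa
dolomite: 2846 kg/m³ × 9.80665 m/s² × 1521 m = 4.245×10^7 Pa = 42.45 MPa
Total = 73.86 + 29.49 + 42.45 = 145.80 MPa
Pore pressure P_p = λ·σ_v = 0.76 × 145.8 MPa = 110.8 MPa
Effective stress σ' = σ_v − P_p = 145.8 − 110.8 = 34.992 MPa

35 MPa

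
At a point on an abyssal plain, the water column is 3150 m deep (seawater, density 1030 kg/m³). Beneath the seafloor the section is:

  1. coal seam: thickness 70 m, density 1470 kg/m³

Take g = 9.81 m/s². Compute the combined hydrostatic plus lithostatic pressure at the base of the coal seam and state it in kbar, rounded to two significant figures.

0.33 kbar

seawater: 1030 kg/m³ × 9.81 m/s² × 3150 m = 3.183×10^7 Pa = 0.3183 kbar
coal seam: 1470 kg/m³ × 9.81 m/s² × 70 m = 1.009×10^6 Pa = 0.01009 kbar
Total = 0.3183 + 0.01009 = 0.32838 kbar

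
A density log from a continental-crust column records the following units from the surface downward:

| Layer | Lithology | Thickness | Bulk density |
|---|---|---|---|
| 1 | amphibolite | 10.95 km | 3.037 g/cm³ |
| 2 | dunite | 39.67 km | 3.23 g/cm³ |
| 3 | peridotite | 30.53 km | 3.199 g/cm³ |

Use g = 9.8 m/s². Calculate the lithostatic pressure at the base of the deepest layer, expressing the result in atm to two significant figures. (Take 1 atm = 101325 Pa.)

25000 atm

amphibolite: 3037 kg/m³ × 9.8 m/s² × 10950 m = 3.259×10^8 Pa = 3216 atm
dunite: 3230 kg/m³ × 9.8 m/s² × 39670 m = 1.256×10^9 Pa = 12393 atm
peridotite: 3199 kg/m³ × 9.8 m/s² × 30530 m = 9.571×10^8 Pa = 9446 atm
Total = 3216 + 12393 + 9446 = 25055 atm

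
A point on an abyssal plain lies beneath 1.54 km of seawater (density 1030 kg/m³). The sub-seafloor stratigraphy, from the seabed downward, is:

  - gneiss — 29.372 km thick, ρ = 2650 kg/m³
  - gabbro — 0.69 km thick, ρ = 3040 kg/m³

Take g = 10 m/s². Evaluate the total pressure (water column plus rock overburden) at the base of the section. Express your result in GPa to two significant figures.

seawater: 1030 kg/m³ × 10 m/s² × 1540 m = 1.586×10^7 Pa = 0.01586 GPa
gneiss: 2650 kg/m³ × 10 m/s² × 29372 m = 7.784×10^8 Pa = 0.7784 GPa
gabbro: 3040 kg/m³ × 10 m/s² × 690 m = 2.098×10^7 Pa = 0.02098 GPa
Total = 0.01586 + 0.7784 + 0.02098 = 0.81520 GPa

0.82 GPa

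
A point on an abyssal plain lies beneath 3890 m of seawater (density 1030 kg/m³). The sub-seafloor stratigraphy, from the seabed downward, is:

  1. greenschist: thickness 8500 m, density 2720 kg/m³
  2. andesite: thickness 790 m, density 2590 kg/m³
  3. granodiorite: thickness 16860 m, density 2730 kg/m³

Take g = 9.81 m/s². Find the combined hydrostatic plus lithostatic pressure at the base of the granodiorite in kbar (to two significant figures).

seawater: 1030 kg/m³ × 9.81 m/s² × 3890 m = 3.931×10^7 Pa = 0.3931 kbar
greenschist: 2720 kg/m³ × 9.81 m/s² × 8500 m = 2.268×10^8 Pa = 2.268 kbar
andesite: 2590 kg/m³ × 9.81 m/s² × 790 m = 2.007×10^7 Pa = 0.2007 kbar
granodiorite: 2730 kg/m³ × 9.81 m/s² × 16860 m = 4.515×10^8 Pa = 4.515 kbar
Total = 0.3931 + 2.268 + 0.2007 + 4.515 = 7.3772 kbar

7.4 kbar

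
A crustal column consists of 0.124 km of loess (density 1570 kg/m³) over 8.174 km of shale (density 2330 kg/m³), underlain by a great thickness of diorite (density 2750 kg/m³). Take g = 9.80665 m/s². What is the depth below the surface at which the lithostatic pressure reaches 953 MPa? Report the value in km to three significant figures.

Pressure at base of upper layers: 1570×9.80665×124 + 2330×9.80665×8174 = 1.887×10^8 Pa = 188.7 MPa
Remaining pressure to be supplied by diorite: 9.530×10^8 − 1.887×10^8 = 7.643×10^8 Pa
Additional depth in diorite = 7.643×10^8 Pa / (2750 kg/m³ × 9.80665 m/s²) = 28341 m
Total depth = 8298 m + 28341 m = 36639 m
= 36.639 km

36.6 km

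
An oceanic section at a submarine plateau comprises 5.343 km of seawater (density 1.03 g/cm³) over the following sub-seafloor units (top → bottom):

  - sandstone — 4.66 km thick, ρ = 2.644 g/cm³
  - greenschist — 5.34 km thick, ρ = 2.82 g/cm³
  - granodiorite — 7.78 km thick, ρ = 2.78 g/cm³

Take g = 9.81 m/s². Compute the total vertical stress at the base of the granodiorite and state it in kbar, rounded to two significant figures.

5.3 kbar

seawater: 1030 kg/m³ × 9.81 m/s² × 5343 m = 5.399×10^7 Pa = 0.5399 kbar
sandstone: 2644 kg/m³ × 9.81 m/s² × 4660 m = 1.209×10^8 Pa = 1.209 kbar
greenschist: 2820 kg/m³ × 9.81 m/s² × 5340 m = 1.477×10^8 Pa = 1.477 kbar
granodiorite: 2780 kg/m³ × 9.81 m/s² × 7780 m = 2.122×10^8 Pa = 2.122 kbar
Total = 0.5399 + 1.209 + 1.477 + 2.122 = 5.3476 kbar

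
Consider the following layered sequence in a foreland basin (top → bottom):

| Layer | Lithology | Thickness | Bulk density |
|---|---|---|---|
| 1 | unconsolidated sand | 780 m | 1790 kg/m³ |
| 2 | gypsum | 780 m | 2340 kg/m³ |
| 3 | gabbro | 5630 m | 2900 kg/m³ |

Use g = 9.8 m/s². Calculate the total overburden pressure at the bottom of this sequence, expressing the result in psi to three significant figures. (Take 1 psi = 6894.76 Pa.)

unconsolidated sand: 1790 kg/m³ × 9.8 m/s² × 780 m = 1.368×10^7 Pa = 1985 psi
gypsum: 2340 kg/m³ × 9.8 m/s² × 780 m = 1.789×10^7 Pa = 2594 psi
gabbro: 2900 kg/m³ × 9.8 m/s² × 5630 m = 1.600×10^8 Pa = 23207 psi
Total = 1985 + 2594 + 23207 = 27786 psi

27800 psi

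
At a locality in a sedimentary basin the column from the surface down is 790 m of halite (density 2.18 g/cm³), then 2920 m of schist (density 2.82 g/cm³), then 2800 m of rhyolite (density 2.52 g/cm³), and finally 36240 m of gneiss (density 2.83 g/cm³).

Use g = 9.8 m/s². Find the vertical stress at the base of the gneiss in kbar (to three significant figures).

halite: 2180 kg/m³ × 9.8 m/s² × 790 m = 1.688×10^7 Pa = 0.1688 kbar
schist: 2820 kg/m³ × 9.8 m/s² × 2920 m = 8.070×10^7 Pa = 0.8070 kbar
rhyolite: 2520 kg/m³ × 9.8 m/s² × 2800 m = 6.915×10^7 Pa = 0.6915 kbar
gneiss: 2830 kg/m³ × 9.8 m/s² × 36240 m = 1.005×10^9 Pa = 10.05 kbar
Total = 0.1688 + 0.8070 + 0.6915 + 10.05 = 11.718 kbar

11.7 kbar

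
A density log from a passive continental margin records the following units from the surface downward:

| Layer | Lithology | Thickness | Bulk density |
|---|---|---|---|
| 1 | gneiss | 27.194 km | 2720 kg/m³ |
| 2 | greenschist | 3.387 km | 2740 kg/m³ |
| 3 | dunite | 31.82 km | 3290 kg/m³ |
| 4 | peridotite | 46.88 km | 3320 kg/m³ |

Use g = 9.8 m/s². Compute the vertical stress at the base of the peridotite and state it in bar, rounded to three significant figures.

gneiss: 2720 kg/m³ × 9.8 m/s² × 27194 m = 7.249×10^8 Pa = 7249 bar
greenschist: 2740 kg/m³ × 9.8 m/s² × 3387 m = 9.095×10^7 Pa = 909.5 bar
dunite: 3290 kg/m³ × 9.8 m/s² × 31820 m = 1.026×10^9 Pa = 10259 bar
peridotite: 3320 kg/m³ × 9.8 m/s² × 46880 m = 1.525×10^9 Pa = 15253 bar
Total = 7249 + 909.5 + 10259 + 15253 = 33671 bar

33700 bar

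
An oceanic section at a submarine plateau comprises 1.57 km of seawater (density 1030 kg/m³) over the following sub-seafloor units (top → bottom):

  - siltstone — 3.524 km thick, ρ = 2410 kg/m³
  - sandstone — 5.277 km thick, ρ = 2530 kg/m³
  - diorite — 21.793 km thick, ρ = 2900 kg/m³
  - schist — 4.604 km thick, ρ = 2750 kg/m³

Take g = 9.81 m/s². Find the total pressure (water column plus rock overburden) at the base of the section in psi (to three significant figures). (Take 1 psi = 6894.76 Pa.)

seawater: 1030 kg/m³ × 9.81 m/s² × 1570 m = 1.586×10^7 Pa = 2301 psi
siltstone: 2410 kg/m³ × 9.81 m/s² × 3524 m = 8.331×10^7 Pa = 12084 psi
sandstone: 2530 kg/m³ × 9.81 m/s² × 5277 m = 1.310×10^8 Pa = 18996 psi
diorite: 2900 kg/m³ × 9.81 m/s² × 21793 m = 6.200×10^8 Pa = 89922 psi
schist: 2750 kg/m³ × 9.81 m/s² × 4604 m = 1.242×10^8 Pa = 18014 psi
Total = 2301 + 12084 + 18996 + 89922 + 18014 = 1.4132×10^5 psi

141000 psi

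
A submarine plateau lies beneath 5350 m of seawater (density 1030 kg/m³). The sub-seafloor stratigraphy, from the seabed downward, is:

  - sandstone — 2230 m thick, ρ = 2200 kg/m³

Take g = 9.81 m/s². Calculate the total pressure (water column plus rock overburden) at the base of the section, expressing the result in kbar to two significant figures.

1.0 kbar

seawater: 1030 kg/m³ × 9.81 m/s² × 5350 m = 5.406×10^7 Pa = 0.5406 kbar
sandstone: 2200 kg/m³ × 9.81 m/s² × 2230 m = 4.813×10^7 Pa = 0.4813 kbar
Total = 0.5406 + 0.4813 = 1.0219 kbar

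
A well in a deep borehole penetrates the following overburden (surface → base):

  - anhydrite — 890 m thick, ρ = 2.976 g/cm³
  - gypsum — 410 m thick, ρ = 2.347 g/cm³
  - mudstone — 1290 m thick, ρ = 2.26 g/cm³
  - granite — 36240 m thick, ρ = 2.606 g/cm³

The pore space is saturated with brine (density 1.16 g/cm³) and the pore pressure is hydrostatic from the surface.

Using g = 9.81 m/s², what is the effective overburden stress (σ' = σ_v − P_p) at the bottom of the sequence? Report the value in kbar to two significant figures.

5.5 kbar

Overburden (lithostatic) stress σ_v:
anhydrite: 2976 kg/m³ × 9.81 m/s² × 890 m = 2.598×10^7 Pa = 25.98 MPa
gypsum: 2347 kg/m³ × 9.81 m/s² × 410 m = 9.440×10^6 Pa = 9.440 MPa
mudstone: 2260 kg/m³ × 9.81 m/s² × 1290 m = 2.860×10^7 Pa = 28.60 MPa
granite: 2606 kg/m³ × 9.81 m/s² × 36240 m = 9.265×10^8 Pa = 926.5 MPa
Total = 25.98 + 9.440 + 28.60 + 926.5 = 990.49 MPa
Pore pressure P_p = 1160 kg/m³ × 9.81 m/s² × 38830 m = 4.419×10^8 Pa = 441.9 MPa
Effective stress σ' = σ_v − P_p = 990.5 − 441.9 = 548.62 MPa = 5.4862 kbar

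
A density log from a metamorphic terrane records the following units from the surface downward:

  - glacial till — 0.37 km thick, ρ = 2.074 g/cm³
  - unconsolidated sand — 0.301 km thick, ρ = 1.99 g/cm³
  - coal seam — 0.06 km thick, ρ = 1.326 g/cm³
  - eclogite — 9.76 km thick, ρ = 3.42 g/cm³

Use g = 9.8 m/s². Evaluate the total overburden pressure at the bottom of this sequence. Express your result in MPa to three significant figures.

glacial till: 2074 kg/m³ × 9.8 m/s² × 370 m = 7.520×10^6 Pa = 7.520 MPa
unconsolidated sand: 1990 kg/m³ × 9.8 m/s² × 301 m = 5.870×10^6 Pa = 5.870 MPa
coal seam: 1326 kg/m³ × 9.8 m/s² × 60 m = 7.797×10^5 Pa = 0.7797 MPa
eclogite: 3420 kg/m³ × 9.8 m/s² × 9760 m = 3.271×10^8 Pa = 327.1 MPa
Total = 7.520 + 5.870 + 0.7797 + 327.1 = 341.29 MPa

341 MPa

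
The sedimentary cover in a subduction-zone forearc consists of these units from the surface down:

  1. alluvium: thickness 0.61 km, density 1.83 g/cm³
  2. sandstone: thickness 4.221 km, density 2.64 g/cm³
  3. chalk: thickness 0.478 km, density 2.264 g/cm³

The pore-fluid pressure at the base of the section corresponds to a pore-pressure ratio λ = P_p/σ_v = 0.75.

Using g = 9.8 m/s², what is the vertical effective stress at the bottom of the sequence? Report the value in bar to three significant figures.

327 bar

Overburden (lithostatic) stress σ_v:
alluvium: 1830 kg/m³ × 9.8 m/s² × 610 m = 1.094×10^7 Pa = 10.94 MPa
sandstone: 2640 kg/m³ × 9.8 m/s² × 4221 m = 1.092×10^8 Pa = 109.2 MPa
chalk: 2264 kg/m³ × 9.8 m/s² × 478 m = 1.061×10^7 Pa = 10.61 MPa
Total = 10.94 + 109.2 + 10.61 = 130.75 MPa
Pore pressure P_p = λ·σ_v = 0.75 × 130.8 MPa = 98.06 MPa
Effective stress σ' = σ_v − P_p = 130.8 − 98.06 = 32.688 MPa = 326.88 bar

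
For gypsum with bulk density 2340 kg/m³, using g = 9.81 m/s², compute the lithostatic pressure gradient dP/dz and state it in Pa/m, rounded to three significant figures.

23000 Pa/m

dP/dz = ρg = 2340 kg/m³ × 9.81 m/s² = 22955 Pa/m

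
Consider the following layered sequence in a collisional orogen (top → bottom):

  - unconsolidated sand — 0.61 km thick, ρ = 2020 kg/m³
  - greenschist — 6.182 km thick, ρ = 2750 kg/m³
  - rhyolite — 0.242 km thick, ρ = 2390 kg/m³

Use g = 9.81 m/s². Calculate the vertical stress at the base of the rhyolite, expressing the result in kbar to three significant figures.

unconsolidated sand: 2020 kg/m³ × 9.81 m/s² × 610 m = 1.209×10^7 Pa = 0.1209 kbar
greenschist: 2750 kg/m³ × 9.81 m/s² × 6182 m = 1.668×10^8 Pa = 1.668 kbar
rhyolite: 2390 kg/m³ × 9.81 m/s² × 242 m = 5.674×10^6 Pa = 0.05674 kbar
Total = 0.1209 + 1.668 + 0.05674 = 1.8454 kbar

1.85 kbar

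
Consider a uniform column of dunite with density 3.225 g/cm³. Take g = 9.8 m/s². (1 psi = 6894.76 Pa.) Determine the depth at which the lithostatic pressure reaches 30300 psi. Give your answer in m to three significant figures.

h = P/(ρg) = 30300 psi / (3225 kg/m³ × 9.8 m/s²) = 2.089×10^8 Pa / 31605 Pa/m = 6610.1 m

6610 m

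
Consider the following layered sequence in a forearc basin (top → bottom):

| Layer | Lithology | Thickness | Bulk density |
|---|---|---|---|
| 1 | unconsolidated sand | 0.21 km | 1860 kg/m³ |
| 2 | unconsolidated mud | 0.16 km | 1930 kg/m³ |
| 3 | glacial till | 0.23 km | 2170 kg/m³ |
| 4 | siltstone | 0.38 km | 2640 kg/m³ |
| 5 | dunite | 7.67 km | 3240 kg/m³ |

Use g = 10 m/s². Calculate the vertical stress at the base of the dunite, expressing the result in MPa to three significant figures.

unconsolidated sand: 1860 kg/m³ × 10 m/s² × 210 m = 3.906×10^6 Pa = 3.906 MPa
unconsolidated mud: 1930 kg/m³ × 10 m/s² × 160 m = 3.088×10^6 Pa = 3.088 MPa
glacial till: 2170 kg/m³ × 10 m/s² × 230 m = 4.991×10^6 Pa = 4.991 MPa
siltstone: 2640 kg/m³ × 10 m/s² × 380 m = 1.003×10^7 Pa = 10.03 MPa
dunite: 3240 kg/m³ × 10 m/s² × 7670 m = 2.485×10^8 Pa = 248.5 MPa
Total = 3.906 + 3.088 + 4.991 + 10.03 + 248.5 = 270.53 MPa

271 MPa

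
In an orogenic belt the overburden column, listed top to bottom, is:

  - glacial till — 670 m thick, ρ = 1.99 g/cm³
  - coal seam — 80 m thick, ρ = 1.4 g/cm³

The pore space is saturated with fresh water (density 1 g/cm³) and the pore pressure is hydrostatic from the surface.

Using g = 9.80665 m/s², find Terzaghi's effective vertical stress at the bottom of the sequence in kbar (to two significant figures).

0.068 kbar

Overburden (lithostatic) stress σ_v:
glacial till: 1990 kg/m³ × 9.80665 m/s² × 670 m = 1.308×10^7 Pa = 13.08 MPa
coal seam: 1400 kg/m³ × 9.80665 m/s² × 80 m = 1.098×10^6 Pa = 1.098 MPa
Total = 13.08 + 1.098 = 14.174 MPa
Pore pressure P_p = 1000 kg/m³ × 9.80665 m/s² × 750 m = 7.355×10^6 Pa = 7.355 MPa
Effective stress σ' = σ_v − P_p = 14.17 − 7.355 = 6.8186 MPa = 0.068186 kbar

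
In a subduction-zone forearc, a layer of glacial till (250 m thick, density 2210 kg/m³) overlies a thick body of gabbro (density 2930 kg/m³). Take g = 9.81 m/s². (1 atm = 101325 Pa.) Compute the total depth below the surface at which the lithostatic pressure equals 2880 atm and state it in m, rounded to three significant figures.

10200 m

Pressure at base of upper layers: 2210×9.81×250 = 5.420×10^6 Pa = 53.49 atm
Remaining pressure to be supplied by gabbro: 2.918×10^8 − 5.420×10^6 = 2.864×10^8 Pa
Additional depth in gabbro = 2.864×10^8 Pa / (2930 kg/m³ × 9.81 m/s²) = 9963.9 m
Total depth = 250 m + 9963.9 m = 10214 m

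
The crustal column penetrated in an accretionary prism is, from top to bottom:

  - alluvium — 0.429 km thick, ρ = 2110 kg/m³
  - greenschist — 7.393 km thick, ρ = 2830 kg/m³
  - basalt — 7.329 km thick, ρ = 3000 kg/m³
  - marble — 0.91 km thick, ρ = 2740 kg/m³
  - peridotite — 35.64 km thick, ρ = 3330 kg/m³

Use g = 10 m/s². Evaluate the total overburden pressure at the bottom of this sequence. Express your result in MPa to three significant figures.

1650 MPa

alluvium: 2110 kg/m³ × 10 m/s² × 429 m = 9.052×10^6 Pa = 9.052 MPa
greenschist: 2830 kg/m³ × 10 m/s² × 7393 m = 2.092×10^8 Pa = 209.2 MPa
basalt: 3000 kg/m³ × 10 m/s² × 7329 m = 2.199×10^8 Pa = 219.9 MPa
marble: 2740 kg/m³ × 10 m/s² × 910 m = 2.493×10^7 Pa = 24.93 MPa
peridotite: 3330 kg/m³ × 10 m/s² × 35640 m = 1.187×10^9 Pa = 1187 MPa
Total = 9.052 + 209.2 + 219.9 + 24.93 + 1187 = 1649.9 MPa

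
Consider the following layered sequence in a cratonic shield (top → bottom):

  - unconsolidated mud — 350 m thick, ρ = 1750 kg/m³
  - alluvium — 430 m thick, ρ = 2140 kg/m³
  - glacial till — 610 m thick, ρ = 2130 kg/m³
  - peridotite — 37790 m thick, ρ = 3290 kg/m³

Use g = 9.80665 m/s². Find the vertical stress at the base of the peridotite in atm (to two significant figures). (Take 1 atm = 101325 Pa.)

unconsolidated mud: 1750 kg/m³ × 9.80665 m/s² × 350 m = 6.007×10^6 Pa = 59.28 atm
alluvium: 2140 kg/m³ × 9.80665 m/s² × 430 m = 9.024×10^6 Pa = 89.06 atm
glacial till: 2130 kg/m³ × 9.80665 m/s² × 610 m = 1.274×10^7 Pa = 125.8 atm
peridotite: 3290 kg/m³ × 9.80665 m/s² × 37790 m = 1.219×10^9 Pa = 12033 atm
Total = 59.28 + 89.06 + 125.8 + 12033 = 12307 atm

12000 atm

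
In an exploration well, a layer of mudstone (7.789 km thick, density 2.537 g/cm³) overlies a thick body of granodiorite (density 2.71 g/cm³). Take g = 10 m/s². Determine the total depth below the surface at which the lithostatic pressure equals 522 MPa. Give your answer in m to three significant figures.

19800 m

Pressure at base of upper layers: 2537×10×7789 = 1.976×10^8 Pa = 197.6 MPa
Remaining pressure to be supplied by granodiorite: 5.220×10^8 − 1.976×10^8 = 3.244×10^8 Pa
Additional depth in granodiorite = 3.244×10^8 Pa / (2710 kg/m³ × 10 m/s²) = 11970 m
Total depth = 7789 m + 11970 m = 19759 m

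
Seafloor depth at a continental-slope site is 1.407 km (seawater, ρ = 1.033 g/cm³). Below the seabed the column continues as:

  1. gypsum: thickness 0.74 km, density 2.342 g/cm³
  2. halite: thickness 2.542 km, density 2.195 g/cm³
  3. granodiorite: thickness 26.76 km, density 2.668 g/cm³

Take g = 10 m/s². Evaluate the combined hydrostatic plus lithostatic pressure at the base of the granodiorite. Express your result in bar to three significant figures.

seawater: 1033 kg/m³ × 10 m/s² × 1407 m = 1.453×10^7 Pa = 145.3 bar
gypsum: 2342 kg/m³ × 10 m/s² × 740 m = 1.733×10^7 Pa = 173.3 bar
halite: 2195 kg/m³ × 10 m/s² × 2542 m = 5.580×10^7 Pa = 558.0 bar
granodiorite: 2668 kg/m³ × 10 m/s² × 26760 m = 7.140×10^8 Pa = 7140 bar
Total = 145.3 + 173.3 + 558.0 + 7140 = 8016.2 bar

8020 bar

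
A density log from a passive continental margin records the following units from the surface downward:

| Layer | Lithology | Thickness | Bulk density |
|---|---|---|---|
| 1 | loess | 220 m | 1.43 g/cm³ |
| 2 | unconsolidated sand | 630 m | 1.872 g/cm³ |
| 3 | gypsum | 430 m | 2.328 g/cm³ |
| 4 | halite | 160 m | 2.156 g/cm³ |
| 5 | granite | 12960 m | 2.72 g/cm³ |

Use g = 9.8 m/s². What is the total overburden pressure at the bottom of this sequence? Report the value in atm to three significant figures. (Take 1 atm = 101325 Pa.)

3680 atm

loess: 1430 kg/m³ × 9.8 m/s² × 220 m = 3.083×10^6 Pa = 30.43 atm
unconsolidated sand: 1872 kg/m³ × 9.8 m/s² × 630 m = 1.156×10^7 Pa = 114.1 atm
gypsum: 2328 kg/m³ × 9.8 m/s² × 430 m = 9.810×10^6 Pa = 96.82 atm
halite: 2156 kg/m³ × 9.8 m/s² × 160 m = 3.381×10^6 Pa = 33.36 atm
granite: 2720 kg/m³ × 9.8 m/s² × 12960 m = 3.455×10^8 Pa = 3409 atm
Total = 30.43 + 114.1 + 96.82 + 33.36 + 3409 = 3684.1 atm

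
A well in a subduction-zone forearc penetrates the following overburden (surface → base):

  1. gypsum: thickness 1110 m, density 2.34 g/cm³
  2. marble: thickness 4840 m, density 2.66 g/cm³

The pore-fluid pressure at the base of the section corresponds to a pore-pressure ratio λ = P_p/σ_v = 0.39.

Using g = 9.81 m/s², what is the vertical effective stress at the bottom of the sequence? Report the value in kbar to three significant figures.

0.926 kbar

Overburden (lithostatic) stress σ_v:
gypsum: 2340 kg/m³ × 9.81 m/s² × 1110 m = 2.548×10^7 Pa = 25.48 MPa
marble: 2660 kg/m³ × 9.81 m/s² × 4840 m = 1.263×10^8 Pa = 126.3 MPa
Total = 25.48 + 126.3 = 151.78 MPa
Pore pressure P_p = λ·σ_v = 0.39 × 151.8 MPa = 59.19 MPa
Effective stress σ' = σ_v − P_p = 151.8 − 59.19 = 92.585 MPa = 0.92585 kbar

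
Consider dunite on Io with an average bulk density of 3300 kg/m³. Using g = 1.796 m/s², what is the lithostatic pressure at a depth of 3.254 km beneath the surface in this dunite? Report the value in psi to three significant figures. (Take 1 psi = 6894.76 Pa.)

2800 psi

dunite: 3300 kg/m³ × 1.796 m/s² × 3254 m = 1.929×10^7 Pa = 2797 psi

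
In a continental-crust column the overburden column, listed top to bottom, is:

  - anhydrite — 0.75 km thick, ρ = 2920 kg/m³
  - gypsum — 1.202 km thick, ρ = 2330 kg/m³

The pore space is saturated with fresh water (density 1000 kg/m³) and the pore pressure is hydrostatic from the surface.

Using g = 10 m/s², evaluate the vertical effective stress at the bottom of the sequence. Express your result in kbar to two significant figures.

0.30 kbar

Overburden (lithostatic) stress σ_v:
anhydrite: 2920 kg/m³ × 10 m/s² × 750 m = 2.190×10^7 Pa = 21.90 MPa
gypsum: 2330 kg/m³ × 10 m/s² × 1202 m = 2.801×10^7 Pa = 28.01 MPa
Total = 21.90 + 28.01 = 49.907 MPa
Pore pressure P_p = 1000 kg/m³ × 10 m/s² × 1952 m = 1.952×10^7 Pa = 19.52 MPa
Effective stress σ' = σ_v − P_p = 49.91 − 19.52 = 30.387 MPa = 0.30387 kbar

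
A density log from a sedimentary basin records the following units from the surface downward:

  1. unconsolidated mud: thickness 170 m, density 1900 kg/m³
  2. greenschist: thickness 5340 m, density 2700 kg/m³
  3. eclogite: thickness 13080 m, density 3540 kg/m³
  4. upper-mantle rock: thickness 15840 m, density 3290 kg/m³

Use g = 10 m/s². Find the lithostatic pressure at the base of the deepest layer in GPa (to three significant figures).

unconsolidated mud: 1900 kg/m³ × 10 m/s² × 170 m = 3.230×10^6 Pa = 3.230×10^-3 GPa
greenschist: 2700 kg/m³ × 10 m/s² × 5340 m = 1.442×10^8 Pa = 0.1442 GPa
eclogite: 3540 kg/m³ × 10 m/s² × 13080 m = 4.630×10^8 Pa = 0.4630 GPa
upper-mantle rock: 3290 kg/m³ × 10 m/s² × 15840 m = 5.211×10^8 Pa = 0.5211 GPa
Total = 3.230×10^-3 + 0.1442 + 0.4630 + 0.5211 = 1.1316 GPa

1.13 GPa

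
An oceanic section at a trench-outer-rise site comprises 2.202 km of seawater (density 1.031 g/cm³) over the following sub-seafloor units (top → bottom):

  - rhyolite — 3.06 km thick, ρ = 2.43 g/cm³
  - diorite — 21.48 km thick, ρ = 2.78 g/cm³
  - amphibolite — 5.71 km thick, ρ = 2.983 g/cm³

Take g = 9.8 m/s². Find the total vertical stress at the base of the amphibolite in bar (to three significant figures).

8470 bar

seawater: 1031 kg/m³ × 9.8 m/s² × 2202 m = 2.225×10^7 Pa = 222.5 bar
rhyolite: 2430 kg/m³ × 9.8 m/s² × 3060 m = 7.287×10^7 Pa = 728.7 bar
diorite: 2780 kg/m³ × 9.8 m/s² × 21480 m = 5.852×10^8 Pa = 5852 bar
amphibolite: 2983 kg/m³ × 9.8 m/s² × 5710 m = 1.669×10^8 Pa = 1669 bar
Total = 222.5 + 728.7 + 5852 + 1669 = 8472.4 bar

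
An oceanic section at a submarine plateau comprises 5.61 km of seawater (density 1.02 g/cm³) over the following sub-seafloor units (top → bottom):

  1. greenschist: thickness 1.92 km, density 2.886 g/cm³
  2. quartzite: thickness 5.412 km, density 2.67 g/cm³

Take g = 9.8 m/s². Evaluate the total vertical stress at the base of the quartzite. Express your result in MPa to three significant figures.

seawater: 1020 kg/m³ × 9.8 m/s² × 5610 m = 5.608×10^7 Pa = 56.08 MPa
greenschist: 2886 kg/m³ × 9.8 m/s² × 1920 m = 5.430×10^7 Pa = 54.30 MPa
quartzite: 2670 kg/m³ × 9.8 m/s² × 5412 m = 1.416×10^8 Pa = 141.6 MPa
Total = 56.08 + 54.30 + 141.6 = 251.99 MPa

252 MPa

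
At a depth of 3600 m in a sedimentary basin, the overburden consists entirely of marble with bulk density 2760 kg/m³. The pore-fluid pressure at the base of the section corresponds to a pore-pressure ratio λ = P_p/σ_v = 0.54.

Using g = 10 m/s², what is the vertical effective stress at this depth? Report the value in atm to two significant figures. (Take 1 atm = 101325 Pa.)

450 atm

Overburden (lithostatic) stress σ_v:
marble: 2760 kg/m³ × 10 m/s² × 3600 m = 9.936×10^7 Pa = 99.36 MPa
Pore pressure P_p = λ·σ_v = 0.54 × 99.36 MPa = 53.65 MPa
Effective stress σ' = σ_v − P_p = 99.36 − 53.65 = 45.706 MPa = 451.08 atm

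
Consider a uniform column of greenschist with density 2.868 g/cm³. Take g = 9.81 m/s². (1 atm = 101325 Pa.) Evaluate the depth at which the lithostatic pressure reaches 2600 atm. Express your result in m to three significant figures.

9360 m

h = P/(ρg) = 2600 atm / (2868 kg/m³ × 9.81 m/s²) = 2.634×10^8 Pa / 28135 Pa/m = 9363.6 m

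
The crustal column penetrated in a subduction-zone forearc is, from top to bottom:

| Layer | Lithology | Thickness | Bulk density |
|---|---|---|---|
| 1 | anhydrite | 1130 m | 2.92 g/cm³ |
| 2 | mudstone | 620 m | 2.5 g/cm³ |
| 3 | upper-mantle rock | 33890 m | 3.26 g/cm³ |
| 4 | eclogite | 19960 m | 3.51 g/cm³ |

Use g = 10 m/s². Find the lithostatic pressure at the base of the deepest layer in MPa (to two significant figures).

anhydrite: 2920 kg/m³ × 10 m/s² × 1130 m = 3.300×10^7 Pa = 33.00 MPa
mudstone: 2500 kg/m³ × 10 m/s² × 620 m = 1.550×10^7 Pa = 15.50 MPa
upper-mantle rock: 3260 kg/m³ × 10 m/s² × 33890 m = 1.105×10^9 Pa = 1105 MPa
eclogite: 3510 kg/m³ × 10 m/s² × 19960 m = 7.006×10^8 Pa = 700.6 MPa
Total = 33.00 + 15.50 + 1105 + 700.6 = 1853.9 MPa

1900 MPa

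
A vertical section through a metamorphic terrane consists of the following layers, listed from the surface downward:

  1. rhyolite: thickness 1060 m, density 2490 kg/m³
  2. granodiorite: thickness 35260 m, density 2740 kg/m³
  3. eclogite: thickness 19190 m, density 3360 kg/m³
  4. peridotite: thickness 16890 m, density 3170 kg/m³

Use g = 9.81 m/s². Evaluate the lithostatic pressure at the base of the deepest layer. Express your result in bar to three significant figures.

21300 bar

rhyolite: 2490 kg/m³ × 9.81 m/s² × 1060 m = 2.589×10^7 Pa = 258.9 bar
granodiorite: 2740 kg/m³ × 9.81 m/s² × 35260 m = 9.478×10^8 Pa = 9478 bar
eclogite: 3360 kg/m³ × 9.81 m/s² × 19190 m = 6.325×10^8 Pa = 6325 bar
peridotite: 3170 kg/m³ × 9.81 m/s² × 16890 m = 5.252×10^8 Pa = 5252 bar
Total = 258.9 + 9478 + 6325 + 5252 = 21314 bar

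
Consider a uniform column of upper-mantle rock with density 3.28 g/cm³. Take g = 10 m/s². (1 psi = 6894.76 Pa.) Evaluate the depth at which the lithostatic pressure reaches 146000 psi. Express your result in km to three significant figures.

30.7 km

h = P/(ρg) = 146000 psi / (3280 kg/m³ × 10 m/s²) = 1.007×10^9 Pa / 32800 Pa/m = 30690 m
= 30.690 km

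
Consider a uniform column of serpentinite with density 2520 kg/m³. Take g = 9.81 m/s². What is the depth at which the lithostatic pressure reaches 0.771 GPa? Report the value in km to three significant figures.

31.2 km

h = P/(ρg) = 0.771 GPa / (2520 kg/m³ × 9.81 m/s²) = 7.710×10^8 Pa / 24721 Pa/m = 31188 m
= 31.188 km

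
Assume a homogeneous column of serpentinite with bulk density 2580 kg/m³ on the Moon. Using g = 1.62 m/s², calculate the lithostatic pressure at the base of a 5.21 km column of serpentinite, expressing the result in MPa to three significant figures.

serpentinite: 2580 kg/m³ × 1.62 m/s² × 5210 m = 2.178×10^7 Pa = 21.78 MPa

21.8 MPa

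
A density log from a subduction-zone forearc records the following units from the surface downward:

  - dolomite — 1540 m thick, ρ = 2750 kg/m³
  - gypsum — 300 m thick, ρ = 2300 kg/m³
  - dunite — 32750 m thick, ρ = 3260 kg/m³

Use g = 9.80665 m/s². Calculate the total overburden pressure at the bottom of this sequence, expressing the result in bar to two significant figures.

dolomite: 2750 kg/m³ × 9.80665 m/s² × 1540 m = 4.153×10^7 Pa = 415.3 bar
gypsum: 2300 kg/m³ × 9.80665 m/s² × 300 m = 6.767×10^6 Pa = 67.67 bar
dunite: 3260 kg/m³ × 9.80665 m/s² × 32750 m = 1.047×10^9 Pa = 10470 bar
Total = 415.3 + 67.67 + 10470 = 10953 bar

11000 bar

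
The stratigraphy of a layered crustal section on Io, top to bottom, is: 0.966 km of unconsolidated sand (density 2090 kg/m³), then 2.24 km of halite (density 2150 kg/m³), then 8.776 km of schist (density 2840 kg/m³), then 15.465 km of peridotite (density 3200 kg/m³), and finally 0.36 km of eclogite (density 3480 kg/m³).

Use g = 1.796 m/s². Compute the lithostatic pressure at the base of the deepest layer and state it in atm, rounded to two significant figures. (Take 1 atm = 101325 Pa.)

unconsolidated sand: 2090 kg/m³ × 1.796 m/s² × 966 m = 3.626×10^6 Pa = 35.79 atm
halite: 2150 kg/m³ × 1.796 m/s² × 2240 m = 8.650×10^6 Pa = 85.36 atm
schist: 2840 kg/m³ × 1.796 m/s² × 8776 m = 4.476×10^7 Pa = 441.8 atm
peridotite: 3200 kg/m³ × 1.796 m/s² × 15465 m = 8.888×10^7 Pa = 877.2 atm
eclogite: 3480 kg/m³ × 1.796 m/s² × 360 m = 2.250×10^6 Pa = 22.21 atm
Total = 35.79 + 85.36 + 441.8 + 877.2 + 22.21 = 1462.3 atm

1500 atm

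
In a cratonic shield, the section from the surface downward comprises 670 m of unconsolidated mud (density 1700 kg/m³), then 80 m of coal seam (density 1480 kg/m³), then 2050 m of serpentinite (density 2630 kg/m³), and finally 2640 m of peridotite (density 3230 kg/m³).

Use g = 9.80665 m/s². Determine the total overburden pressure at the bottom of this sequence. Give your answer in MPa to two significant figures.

unconsolidated mud: 1700 kg/m³ × 9.80665 m/s² × 670 m = 1.117×10^7 Pa = 11.17 MPa
coal seam: 1480 kg/m³ × 9.80665 m/s² × 80 m = 1.161×10^6 Pa = 1.161 MPa
serpentinite: 2630 kg/m³ × 9.80665 m/s² × 2050 m = 5.287×10^7 Pa = 52.87 MPa
peridotite: 3230 kg/m³ × 9.80665 m/s² × 2640 m = 8.362×10^7 Pa = 83.62 MPa
Total = 11.17 + 1.161 + 52.87 + 83.62 = 148.83 MPa

150 MPa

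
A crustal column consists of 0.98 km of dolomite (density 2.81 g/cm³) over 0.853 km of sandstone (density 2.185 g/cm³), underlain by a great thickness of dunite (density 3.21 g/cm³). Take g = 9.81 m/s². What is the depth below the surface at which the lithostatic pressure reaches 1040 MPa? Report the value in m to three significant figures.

33400 m

Pressure at base of upper layers: 2810×9.81×980 + 2185×9.81×853 = 4.530×10^7 Pa = 45.30 MPa
Remaining pressure to be supplied by dunite: 1.040×10^9 − 4.530×10^7 = 9.947×10^8 Pa
Additional depth in dunite = 9.947×10^8 Pa / (3210 kg/m³ × 9.81 m/s²) = 31588 m
Total depth = 1833 m + 31588 m = 33421 m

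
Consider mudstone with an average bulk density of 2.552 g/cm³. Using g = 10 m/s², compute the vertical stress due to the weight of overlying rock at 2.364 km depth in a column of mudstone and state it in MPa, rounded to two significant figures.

60 MPa

mudstone: 2552 kg/m³ × 10 m/s² × 2364 m = 6.033×10^7 Pa = 60.33 MPa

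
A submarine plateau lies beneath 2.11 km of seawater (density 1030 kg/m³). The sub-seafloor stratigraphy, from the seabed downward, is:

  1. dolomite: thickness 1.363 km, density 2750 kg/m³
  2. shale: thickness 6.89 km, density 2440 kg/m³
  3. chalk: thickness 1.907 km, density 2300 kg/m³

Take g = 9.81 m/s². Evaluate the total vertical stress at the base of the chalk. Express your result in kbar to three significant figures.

seawater: 1030 kg/m³ × 9.81 m/s² × 2110 m = 2.132×10^7 Pa = 0.2132 kbar
dolomite: 2750 kg/m³ × 9.81 m/s² × 1363 m = 3.677×10^7 Pa = 0.3677 kbar
shale: 2440 kg/m³ × 9.81 m/s² × 6890 m = 1.649×10^8 Pa = 1.649 kbar
chalk: 2300 kg/m³ × 9.81 m/s² × 1907 m = 4.303×10^7 Pa = 0.4303 kbar
Total = 0.2132 + 0.3677 + 1.649 + 0.4303 = 2.6604 kbar

2.66 kbar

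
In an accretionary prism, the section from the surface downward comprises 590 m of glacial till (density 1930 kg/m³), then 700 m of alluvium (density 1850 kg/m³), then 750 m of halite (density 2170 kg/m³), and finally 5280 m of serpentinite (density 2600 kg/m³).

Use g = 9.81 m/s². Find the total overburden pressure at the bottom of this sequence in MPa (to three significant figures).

glacial till: 1930 kg/m³ × 9.81 m/s² × 590 m = 1.117×10^7 Pa = 11.17 MPa
alluvium: 1850 kg/m³ × 9.81 m/s² × 700 m = 1.270×10^7 Pa = 12.70 MPa
halite: 2170 kg/m³ × 9.81 m/s² × 750 m = 1.597×10^7 Pa = 15.97 MPa
serpentinite: 2600 kg/m³ × 9.81 m/s² × 5280 m = 1.347×10^8 Pa = 134.7 MPa
Total = 11.17 + 12.70 + 15.97 + 134.7 = 174.51 MPa

175 MPa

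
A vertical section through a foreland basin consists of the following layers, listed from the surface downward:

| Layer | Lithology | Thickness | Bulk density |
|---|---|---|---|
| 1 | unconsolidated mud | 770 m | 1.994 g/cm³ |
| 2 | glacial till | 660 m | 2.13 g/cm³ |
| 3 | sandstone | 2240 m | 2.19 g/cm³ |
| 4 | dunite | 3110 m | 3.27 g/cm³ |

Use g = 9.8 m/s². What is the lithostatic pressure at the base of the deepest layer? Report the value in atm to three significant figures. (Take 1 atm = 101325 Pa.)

1740 atm

unconsolidated mud: 1994 kg/m³ × 9.8 m/s² × 770 m = 1.505×10^7 Pa = 148.5 atm
glacial till: 2130 kg/m³ × 9.8 m/s² × 660 m = 1.378×10^7 Pa = 136.0 atm
sandstone: 2190 kg/m³ × 9.8 m/s² × 2240 m = 4.807×10^7 Pa = 474.5 atm
dunite: 3270 kg/m³ × 9.8 m/s² × 3110 m = 9.966×10^7 Pa = 983.6 atm
Total = 148.5 + 136.0 + 474.5 + 983.6 = 1742.5 atm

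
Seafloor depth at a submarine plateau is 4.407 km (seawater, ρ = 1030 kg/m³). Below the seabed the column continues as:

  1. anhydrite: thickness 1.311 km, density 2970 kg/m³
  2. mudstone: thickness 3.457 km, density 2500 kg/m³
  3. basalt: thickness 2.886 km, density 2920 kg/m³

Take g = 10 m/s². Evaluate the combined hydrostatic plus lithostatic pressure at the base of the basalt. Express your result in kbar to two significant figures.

seawater: 1030 kg/m³ × 10 m/s² × 4407 m = 4.539×10^7 Pa = 0.4539 kbar
anhydrite: 2970 kg/m³ × 10 m/s² × 1311 m = 3.894×10^7 Pa = 0.3894 kbar
mudstone: 2500 kg/m³ × 10 m/s² × 3457 m = 8.643×10^7 Pa = 0.8642 kbar
basalt: 2920 kg/m³ × 10 m/s² × 2886 m = 8.427×10^7 Pa = 0.8427 kbar
Total = 0.4539 + 0.3894 + 0.8642 + 0.8427 = 2.5503 kbar

2.6 kbar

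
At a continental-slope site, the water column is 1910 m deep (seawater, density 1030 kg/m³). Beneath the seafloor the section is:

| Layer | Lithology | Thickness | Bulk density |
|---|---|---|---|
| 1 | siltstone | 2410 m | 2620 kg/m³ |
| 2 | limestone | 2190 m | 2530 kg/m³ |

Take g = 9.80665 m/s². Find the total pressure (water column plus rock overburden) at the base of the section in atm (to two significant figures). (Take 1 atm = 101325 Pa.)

seawater: 1030 kg/m³ × 9.80665 m/s² × 1910 m = 1.929×10^7 Pa = 190.4 atm
siltstone: 2620 kg/m³ × 9.80665 m/s² × 2410 m = 6.192×10^7 Pa = 611.1 atm
limestone: 2530 kg/m³ × 9.80665 m/s² × 2190 m = 5.434×10^7 Pa = 536.3 atm
Total = 190.4 + 611.1 + 536.3 = 1337.8 atm

1300 atm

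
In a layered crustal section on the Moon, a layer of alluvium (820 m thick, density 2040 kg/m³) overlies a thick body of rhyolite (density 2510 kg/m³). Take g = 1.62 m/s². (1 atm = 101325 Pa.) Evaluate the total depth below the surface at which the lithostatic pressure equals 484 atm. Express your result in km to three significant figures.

Pressure at base of upper layers: 2040×1.62×820 = 2.710×10^6 Pa = 26.74 atm
Remaining pressure to be supplied by rhyolite: 4.904×10^7 − 2.710×10^6 = 4.633×10^7 Pa
Additional depth in rhyolite = 4.633×10^7 Pa / (2510 kg/m³ × 1.62 m/s²) = 11394 m
Total depth = 820 m + 11394 m = 12214 m
= 12.214 km

12.2 km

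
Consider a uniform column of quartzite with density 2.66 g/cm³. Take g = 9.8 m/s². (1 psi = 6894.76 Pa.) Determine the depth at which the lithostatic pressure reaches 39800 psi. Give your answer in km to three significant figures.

10.5 km

h = P/(ρg) = 39800 psi / (2660 kg/m³ × 9.8 m/s²) = 2.744×10^8 Pa / 26068 Pa/m = 10527 m
= 10.527 km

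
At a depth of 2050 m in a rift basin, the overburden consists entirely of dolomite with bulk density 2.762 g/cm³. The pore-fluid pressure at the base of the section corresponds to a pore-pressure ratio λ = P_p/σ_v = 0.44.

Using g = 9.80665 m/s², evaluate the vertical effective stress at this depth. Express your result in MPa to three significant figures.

Overburden (lithostatic) stress σ_v:
dolomite: 2762 kg/m³ × 9.80665 m/s² × 2050 m = 5.553×10^7 Pa = 55.53 MPa
Pore pressure P_p = λ·σ_v = 0.44 × 55.53 MPa = 24.43 MPa
Effective stress σ' = σ_v − P_p = 55.53 − 24.43 = 31.095 MPa

31.1 MPa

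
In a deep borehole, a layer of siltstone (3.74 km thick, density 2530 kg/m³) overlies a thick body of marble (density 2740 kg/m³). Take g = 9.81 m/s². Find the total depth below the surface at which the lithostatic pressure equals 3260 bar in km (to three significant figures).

12.4 km

Pressure at base of upper layers: 2530×9.81×3740 = 9.282×10^7 Pa = 928.2 bar
Remaining pressure to be supplied by marble: 3.260×10^8 − 9.282×10^7 = 2.332×10^8 Pa
Additional depth in marble = 2.332×10^8 Pa / (2740 kg/m³ × 9.81 m/s²) = 8674.9 m
Total depth = 3740 m + 8674.9 m = 12415 m
= 12.415 km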